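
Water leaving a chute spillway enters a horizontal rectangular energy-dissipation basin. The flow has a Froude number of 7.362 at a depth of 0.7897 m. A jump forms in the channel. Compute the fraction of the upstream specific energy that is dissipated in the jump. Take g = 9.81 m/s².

ΔE/E₁ = 0.637 (63.7%)

Fr₁ = 7.362 (given).
Bélanger equation: y₂/y₁ = ½[√(1 + 8Fr₁²) − 1] = ½[√434.59 − 1] = 9.923.
y₂ = 9.923 × 0.7897 = 7.837 m.
E₁ = y₁(1 + Fr₁²/2) = 0.7897×(1 + 7.362²/2) = 22.19 m. ΔE = (y₂ − y₁)³/(4y₁y₂) = 14.14 m. ΔE/E₁ = 14.14/22.19 = 0.637.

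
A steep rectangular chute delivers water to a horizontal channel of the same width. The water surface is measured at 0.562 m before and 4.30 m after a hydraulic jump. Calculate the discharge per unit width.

q = 7.59 m²/s

For a rectangular channel the momentum equation gives q² = ½·g·y₁·y₂·(y₁ + y₂) = ½×9.81×0.562×4.30×4.86 = 57.6.
q = √57.6 = 7.59 m²/s.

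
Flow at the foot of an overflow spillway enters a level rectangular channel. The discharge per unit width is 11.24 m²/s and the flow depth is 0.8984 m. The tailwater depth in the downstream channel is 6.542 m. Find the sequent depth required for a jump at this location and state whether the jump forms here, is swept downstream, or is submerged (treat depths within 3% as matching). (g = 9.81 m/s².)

V₁ = q/y₁ = 11.24/0.8984 = 12.51 m/s. Fr₁ = V₁/√(g·y₁) = 12.51/√(9.81×0.8984) = 4.214.
Sequent-depth ratio: y₂/y₁ = ½[√(1 + 8Fr₁²) − 1] = ½[√143.08 − 1] = 5.481.
y₂ = 5.481 × 0.8984 = 4.924 m.
Tailwater y_tw = 6.542 m: y_tw > y₂, so the jump is submerged.

y₂ = 4.924 m; the jump is submerged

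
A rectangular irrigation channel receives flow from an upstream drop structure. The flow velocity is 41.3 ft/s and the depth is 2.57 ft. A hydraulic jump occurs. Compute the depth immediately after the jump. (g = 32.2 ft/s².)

Fr₁ = V₁/√(g·y₁) = 41.3/√(32.2×2.57) = 4.54.
From the momentum equation for a rectangular channel, y₂/y₁ = ½[√(1 + 8Fr₁²) − 1] = ½[√165.9 − 1] = 5.94.
y₂ = 5.94 × 2.57 = 15.3 ft.

y₂ = 15.3 ft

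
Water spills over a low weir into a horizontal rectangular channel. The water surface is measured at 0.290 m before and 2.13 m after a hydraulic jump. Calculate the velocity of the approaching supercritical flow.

V₁ = 9.34 m/s

For a rectangular channel the momentum equation gives q² = ½·g·y₁·y₂·(y₁ + y₂) = ½×9.81×0.290×2.13×2.42 = 7.33.
q = √7.33 = 2.71 m²/s.
V₁ = q/y₁ = 2.71/0.290 = 9.34 m/s.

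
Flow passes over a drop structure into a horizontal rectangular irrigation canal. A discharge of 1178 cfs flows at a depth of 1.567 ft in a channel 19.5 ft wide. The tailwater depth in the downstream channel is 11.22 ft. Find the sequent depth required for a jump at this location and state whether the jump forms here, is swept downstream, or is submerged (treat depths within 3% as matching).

q = Q/b = 1178/19.5 = 60.41 ft²/s; V₁ = q/y₁ = 38.55 ft/s. Fr₁ = V₁/√(g·y₁) = 5.427.
From the momentum equation for a rectangular channel, y₂/y₁ = ½[√(1 + 8Fr₁²) − 1] = ½[√236.64 − 1] = 7.192.
y₂ = 7.192 × 1.567 = 11.27 ft.
Tailwater y_tw = 11.22 ft: y_tw ≈ y₂, so the jump forms here.

y₂ = 11.27 ft; the jump forms here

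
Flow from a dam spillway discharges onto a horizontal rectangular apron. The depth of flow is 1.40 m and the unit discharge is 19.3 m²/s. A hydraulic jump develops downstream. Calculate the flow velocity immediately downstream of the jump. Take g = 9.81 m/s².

V₁ = q/y₁ = 19.3/1.40 = 13.8 m/s. Fr₁ = V₁/√(g·y₁) = 13.8/√(9.81×1.40) = 3.72.
Conjugate-depth relation: y₂/y₁ = ½[√(1 + 8Fr₁²) − 1] = ½[√111.7 − 1] = 4.78.
y₂ = 4.78 × 1.40 = 6.70 m.
V₂ = q/y₂ = 19.3/6.70 = 2.88 m/s.

V₂ = 2.88 m/s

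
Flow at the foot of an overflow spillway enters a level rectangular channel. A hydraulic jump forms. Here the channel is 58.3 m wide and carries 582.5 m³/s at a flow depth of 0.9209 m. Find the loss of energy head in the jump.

ΔE = 2.377 m

q = Q/b = 582.5/58.3 = 9.991 m²/s; V₁ = q/y₁ = 10.85 m/s. Fr₁ = V₁/√(g·y₁) = 3.610.
Conjugate-depth relation: y₂/y₁ = ½[√(1 + 8Fr₁²) − 1] = ½[√105.24 − 1] = 4.629.
y₂ = 4.629 × 0.9209 = 4.263 m.
Head loss: ΔE = (y₂ − y₁)³/(4y₁y₂) = (4.263 − 0.9209)³/(4×0.9209×4.263) = 37.34/15.70 = 2.377 m.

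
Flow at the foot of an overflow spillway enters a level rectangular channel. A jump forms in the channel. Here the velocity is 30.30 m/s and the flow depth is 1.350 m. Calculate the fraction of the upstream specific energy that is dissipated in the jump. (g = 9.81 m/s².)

ΔE/E₁ = 0.676 (67.6%)

Fr₁ = V₁/√(g·y₁) = 30.30/√(9.81×1.350) = 8.326.
By Bélanger, y₂/y₁ = ½[√(1 + 8Fr₁²) − 1] = ½[√555.59 − 1] = 11.29.
y₂ = 11.29 × 1.350 = 15.24 m.
E₁ = y₁ + V₁²/2g = 48.14 m. ΔE = (y₂ − y₁)³/(4y₁y₂) = 32.54 m. ΔE/E₁ = 32.54/48.14 = 0.676.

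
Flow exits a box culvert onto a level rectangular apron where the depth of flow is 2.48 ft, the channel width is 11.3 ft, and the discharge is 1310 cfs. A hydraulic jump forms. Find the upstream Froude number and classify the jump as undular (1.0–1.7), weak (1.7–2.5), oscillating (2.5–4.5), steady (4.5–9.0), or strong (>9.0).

Fr₁ = 5.23; steady jump

q = Q/b = 1310/11.3 = 116 ft²/s; V₁ = q/y₁ = 46.7 ft/s. Fr₁ = V₁/√(g·y₁) = 5.23.
Fr₁ = 5.23 lies in the steady range.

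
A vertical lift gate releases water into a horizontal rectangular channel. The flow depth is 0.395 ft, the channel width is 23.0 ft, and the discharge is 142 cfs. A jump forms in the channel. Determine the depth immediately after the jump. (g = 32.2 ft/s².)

y₂ = 2.26 ft

q = Q/b = 142/23.0 = 6.17 ft²/s; V₁ = q/y₁ = 15.6 ft/s. Fr₁ = V₁/√(g·y₁) = 4.38.
Conjugate-depth relation: y₂/y₁ = ½[√(1 + 8Fr₁²) − 1] = ½[√154.7 − 1] = 5.72.
y₂ = 5.72 × 0.395 = 2.26 ft.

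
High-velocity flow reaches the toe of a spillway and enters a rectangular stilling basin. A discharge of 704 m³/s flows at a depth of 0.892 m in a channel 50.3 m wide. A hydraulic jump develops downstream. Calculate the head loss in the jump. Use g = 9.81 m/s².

ΔE = 6.93 m

q = Q/b = 704/50.3 = 14.0 m²/s; V₁ = q/y₁ = 15.7 m/s. Fr₁ = V₁/√(g·y₁) = 5.30.
By Bélanger, y₂/y₁ = ½[√(1 + 8Fr₁²) − 1] = ½[√226.1 − 1] = 7.02.
y₂ = 7.02 × 0.892 = 6.26 m.
Head loss: ΔE = (y₂ − y₁)³/(4y₁y₂) = (6.26 − 0.892)³/(4×0.892×6.26) = 155/22.3 = 6.93 m.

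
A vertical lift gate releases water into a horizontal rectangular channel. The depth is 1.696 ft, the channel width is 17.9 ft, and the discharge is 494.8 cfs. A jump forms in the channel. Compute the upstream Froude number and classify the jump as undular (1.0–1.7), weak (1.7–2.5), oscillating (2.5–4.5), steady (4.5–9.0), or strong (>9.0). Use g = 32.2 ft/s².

q = Q/b = 494.8/17.9 = 27.64 ft²/s; V₁ = q/y₁ = 16.30 ft/s. Fr₁ = V₁/√(g·y₁) = 2.206.
Fr₁ = 2.206 lies in the weak range.

Fr₁ = 2.206; weak jump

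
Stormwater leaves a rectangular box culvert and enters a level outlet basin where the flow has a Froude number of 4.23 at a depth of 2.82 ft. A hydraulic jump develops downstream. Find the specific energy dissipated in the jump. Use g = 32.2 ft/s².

Fr₁ = 4.23 (given).
Bélanger equation: y₂/y₁ = ½[√(1 + 8Fr₁²) − 1] = ½[√144.1 − 1] = 5.50.
y₂ = 5.50 × 2.82 = 15.5 ft.
Head loss: ΔE = (y₂ − y₁)³/(4y₁y₂) = (15.5 − 2.82)³/(4×2.82×15.5) = 2048/175 = 11.7 ft.

ΔE = 11.7 ft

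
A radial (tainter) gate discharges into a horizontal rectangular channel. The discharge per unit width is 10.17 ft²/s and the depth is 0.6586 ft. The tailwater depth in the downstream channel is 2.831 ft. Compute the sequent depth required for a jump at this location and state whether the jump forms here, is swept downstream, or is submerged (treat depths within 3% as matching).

V₁ = q/y₁ = 10.17/0.6586 = 15.44 ft/s. Fr₁ = V₁/√(g·y₁) = 15.44/√(32.2×0.6586) = 3.353.
Conjugate-depth relation: y₂/y₁ = ½[√(1 + 8Fr₁²) − 1] = ½[√90.952 − 1] = 4.268.
y₂ = 4.268 × 0.6586 = 2.811 ft.
Tailwater y_tw = 2.831 ft: y_tw ≈ y₂, so the jump forms here.

y₂ = 2.811 ft; the jump forms here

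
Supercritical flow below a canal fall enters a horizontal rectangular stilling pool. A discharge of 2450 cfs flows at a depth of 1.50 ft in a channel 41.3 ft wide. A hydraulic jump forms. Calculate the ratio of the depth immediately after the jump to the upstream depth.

q = Q/b = 2450/41.3 = 59.3 ft²/s; V₁ = q/y₁ = 39.5 ft/s. Fr₁ = V₁/√(g·y₁) = 5.69.
From the momentum equation for a rectangular channel, y₂/y₁ = ½[√(1 + 8Fr₁²) − 1] = ½[√260.1 − 1] = 7.56.

y₂/y₁ = 7.56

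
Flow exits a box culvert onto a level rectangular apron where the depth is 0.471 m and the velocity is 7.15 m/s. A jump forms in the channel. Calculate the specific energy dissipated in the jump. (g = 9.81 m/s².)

Fr₁ = V₁/√(g·y₁) = 7.15/√(9.81×0.471) = 3.33.
Sequent-depth ratio: y₂/y₁ = ½[√(1 + 8Fr₁²) − 1] = ½[√89.51 − 1] = 4.23.
y₂ = 4.23 × 0.471 = 1.99 m.
Head loss: ΔE = (y₂ − y₁)³/(4y₁y₂) = (1.99 − 0.471)³/(4×0.471×1.99) = 3.52/3.75 = 0.938 m.

ΔE = 0.938 m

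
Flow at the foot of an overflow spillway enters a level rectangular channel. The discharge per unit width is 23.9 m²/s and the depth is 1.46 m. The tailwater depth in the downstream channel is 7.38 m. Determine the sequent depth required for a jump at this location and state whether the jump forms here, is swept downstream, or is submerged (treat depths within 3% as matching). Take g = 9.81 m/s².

y₂ = 8.23 m; the jump is swept downstream

V₁ = q/y₁ = 23.9/1.46 = 16.4 m/s. Fr₁ = V₁/√(g·y₁) = 16.4/√(9.81×1.46) = 4.33.
Conjugate-depth relation: y₂/y₁ = ½[√(1 + 8Fr₁²) − 1] = ½[√150.7 − 1] = 5.64.
y₂ = 5.64 × 1.46 = 8.23 m.
Tailwater y_tw = 7.38 m: y_tw < y₂, so the jump is swept downstream.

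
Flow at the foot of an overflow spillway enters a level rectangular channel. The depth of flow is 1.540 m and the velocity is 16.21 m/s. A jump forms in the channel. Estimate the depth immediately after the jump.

y₂ = 8.345 m

Fr₁ = V₁/√(g·y₁) = 16.21/√(9.81×1.540) = 4.171.
By Bélanger, y₂/y₁ = ½[√(1 + 8Fr₁²) − 1] = ½[√140.14 − 1] = 5.419.
y₂ = 5.419 × 1.540 = 8.345 m.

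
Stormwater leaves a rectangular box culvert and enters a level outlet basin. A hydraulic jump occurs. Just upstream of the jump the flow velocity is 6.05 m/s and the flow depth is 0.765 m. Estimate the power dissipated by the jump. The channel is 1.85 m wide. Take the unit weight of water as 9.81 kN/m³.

P = 27.7 kW

Fr₁ = V₁/√(g·y₁) = 6.05/√(9.81×0.765) = 2.21.
Conjugate-depth relation: y₂/y₁ = ½[√(1 + 8Fr₁²) − 1] = ½[√40.02 − 1] = 2.66.
y₂ = 2.66 × 0.765 = 2.04 m.
q = V₁·y₁ = 6.05 × 0.765 = 4.63 m²/s. V₂ = q/y₂ = 4.63/2.04 = 2.27 m/s. E₁ = y₁ + V₁²/2g = 2.63 m; E₂ = y₂ + V₂²/2g = 2.30 m. ΔE = E₁ − E₂ = 0.330 m.
Q = q·b = 4.63 × 1.85 = 8.56 m³/s. P = γ·Q·ΔE = 9.81 × 8.56 × 0.330 = 27.7 kW.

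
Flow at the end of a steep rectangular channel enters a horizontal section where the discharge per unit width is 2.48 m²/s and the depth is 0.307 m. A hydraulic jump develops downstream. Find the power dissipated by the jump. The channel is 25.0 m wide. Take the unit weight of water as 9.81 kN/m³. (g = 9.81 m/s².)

V₁ = q/y₁ = 2.48/0.307 = 8.08 m/s. Fr₁ = V₁/√(g·y₁) = 8.08/√(9.81×0.307) = 4.65.
By Bélanger, y₂/y₁ = ½[√(1 + 8Fr₁²) − 1] = ½[√174.3 − 1] = 6.10.
y₂ = 6.10 × 0.307 = 1.87 m.
Head loss: ΔE = (y₂ − y₁)³/(4y₁y₂) = (1.87 − 0.307)³/(4×0.307×1.87) = 3.84/2.30 = 1.67 m.
Q = q·b = 2.48 × 25.0 = 62.0 m³/s. P = γ·Q·ΔE = 9.81 × 62.0 × 1.67 = 1016 kW.

P = 1016 kW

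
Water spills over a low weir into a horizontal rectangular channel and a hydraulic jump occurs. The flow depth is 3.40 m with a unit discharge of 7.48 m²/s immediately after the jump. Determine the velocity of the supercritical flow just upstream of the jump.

V₂ = q/y₂ = 7.48/3.40 = 2.20 m/s; Fr₂ = V₂/√(g·y₂) = 0.381.
Since the conjugate-depth ratio holds either way, y₁/y₂ = ½[√(1 + 8Fr₂²) − 1] = ½[√2.161 − 1] = 0.235.
y₁ = 0.235 × 3.40 = 0.799 m.
V₁ = q/y₁ = 7.48/0.799 = 9.36 m/s.

V₁ = 9.36 m/s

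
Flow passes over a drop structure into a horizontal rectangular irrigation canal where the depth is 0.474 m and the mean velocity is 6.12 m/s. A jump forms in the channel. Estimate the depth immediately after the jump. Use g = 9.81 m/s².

y₂ = 1.68 m

Fr₁ = V₁/√(g·y₁) = 6.12/√(9.81×0.474) = 2.84.
By Bélanger, y₂/y₁ = ½[√(1 + 8Fr₁²) − 1] = ½[√65.44 − 1] = 3.54.
y₂ = 3.54 × 0.474 = 1.68 m.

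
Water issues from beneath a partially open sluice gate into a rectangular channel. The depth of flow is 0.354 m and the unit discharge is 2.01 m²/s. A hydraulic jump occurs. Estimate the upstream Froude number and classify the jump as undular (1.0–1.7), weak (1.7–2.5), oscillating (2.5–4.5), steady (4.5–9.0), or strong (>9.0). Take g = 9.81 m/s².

V₁ = q/y₁ = 2.01/0.354 = 5.68 m/s. Fr₁ = V₁/√(g·y₁) = 5.68/√(9.81×0.354) = 3.05.
Fr₁ = 3.05 lies in the oscillating range.

Fr₁ = 3.05; oscillating jump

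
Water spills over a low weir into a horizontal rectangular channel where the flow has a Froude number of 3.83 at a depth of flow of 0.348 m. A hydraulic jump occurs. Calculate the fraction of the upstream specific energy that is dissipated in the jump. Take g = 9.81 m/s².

ΔE/E₁ = 0.371 (37.1%)

Fr₁ = 3.83 (given).
Bélanger equation: y₂/y₁ = ½[√(1 + 8Fr₁²) − 1] = ½[√118.4 − 1] = 4.94.
y₂ = 4.94 × 0.348 = 1.72 m.
E₁ = y₁(1 + Fr₁²/2) = 0.348×(1 + 3.83²/2) = 2.90 m. ΔE = (y₂ − y₁)³/(4y₁y₂) = 1.08 m. ΔE/E₁ = 1.08/2.90 = 0.371.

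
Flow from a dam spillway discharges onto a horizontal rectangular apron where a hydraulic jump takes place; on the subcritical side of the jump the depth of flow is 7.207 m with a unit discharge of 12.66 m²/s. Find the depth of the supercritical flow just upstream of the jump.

y₁ = 0.5821 m

V₂ = q/y₂ = 12.66/7.207 = 1.757 m/s; Fr₂ = V₂/√(g·y₂) = 0.2089.
From the momentum equation (using Fr₂), y₁/y₂ = ½[√(1 + 8Fr₂²) − 1] = ½[√1.3492 − 1] = 0.08077.
y₁ = 0.08077 × 7.207 = 0.5821 m.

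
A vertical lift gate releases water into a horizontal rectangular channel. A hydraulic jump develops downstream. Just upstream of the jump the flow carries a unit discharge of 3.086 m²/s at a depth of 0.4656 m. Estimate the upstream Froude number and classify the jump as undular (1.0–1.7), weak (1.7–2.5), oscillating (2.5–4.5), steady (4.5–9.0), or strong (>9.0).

Fr₁ = 3.101; oscillating jump

V₁ = q/y₁ = 3.086/0.4656 = 6.628 m/s. Fr₁ = V₁/√(g·y₁) = 6.628/√(9.81×0.4656) = 3.101.
Fr₁ = 3.101 lies in the oscillating range.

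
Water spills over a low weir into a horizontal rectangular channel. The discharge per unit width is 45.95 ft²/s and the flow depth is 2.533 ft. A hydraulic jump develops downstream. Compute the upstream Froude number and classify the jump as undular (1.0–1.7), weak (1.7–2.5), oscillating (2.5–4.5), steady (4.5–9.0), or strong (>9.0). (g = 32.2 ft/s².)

Fr₁ = 2.009; weak jump

V₁ = q/y₁ = 45.95/2.533 = 18.14 ft/s. Fr₁ = V₁/√(g·y₁) = 18.14/√(32.2×2.533) = 2.009.
Fr₁ = 2.009 lies in the weak range.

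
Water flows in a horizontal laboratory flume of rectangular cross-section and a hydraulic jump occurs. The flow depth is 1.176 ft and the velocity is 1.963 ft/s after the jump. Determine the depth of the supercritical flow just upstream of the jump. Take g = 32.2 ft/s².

Fr₂ = V₂/√(g·y₂) = 1.963/√(32.2×1.176) = 0.3190.
From the momentum equation (using Fr₂), y₁/y₂ = ½[√(1 + 8Fr₂²) − 1] = ½[√1.8141 − 1] = 0.1734.
y₁ = 0.1734 × 1.176 = 0.2040 ft.

y₁ = 0.2040 ft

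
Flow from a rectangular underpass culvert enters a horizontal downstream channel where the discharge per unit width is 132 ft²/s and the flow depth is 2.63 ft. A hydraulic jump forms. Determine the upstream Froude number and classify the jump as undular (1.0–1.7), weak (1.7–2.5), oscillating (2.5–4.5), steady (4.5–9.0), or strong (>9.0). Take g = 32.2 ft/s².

Fr₁ = 5.45; steady jump

V₁ = q/y₁ = 132/2.63 = 50.2 ft/s. Fr₁ = V₁/√(g·y₁) = 50.2/√(32.2×2.63) = 5.45.
Fr₁ = 5.45 lies in the steady range.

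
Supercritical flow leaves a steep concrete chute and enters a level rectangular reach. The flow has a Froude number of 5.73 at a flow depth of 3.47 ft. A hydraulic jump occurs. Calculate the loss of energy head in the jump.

Fr₁ = 5.73 (given).
Bélanger equation: y₂/y₁ = ½[√(1 + 8Fr₁²) − 1] = ½[√263.7 − 1] = 7.62.
y₂ = 7.62 × 3.47 = 26.4 ft.
Head loss: ΔE = (y₂ − y₁)³/(4y₁y₂) = (26.4 − 3.47)³/(4×3.47×26.4) = 12115/367 = 33.0 ft.

ΔE = 33.0 ft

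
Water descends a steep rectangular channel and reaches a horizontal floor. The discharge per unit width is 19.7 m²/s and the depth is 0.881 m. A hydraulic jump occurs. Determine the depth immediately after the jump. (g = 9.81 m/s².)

y₂ = 9.05 m

V₁ = q/y₁ = 19.7/0.881 = 22.4 m/s. Fr₁ = V₁/√(g·y₁) = 22.4/√(9.81×0.881) = 7.61.
Conjugate-depth relation: y₂/y₁ = ½[√(1 + 8Fr₁²) − 1] = ½[√463.8 − 1] = 10.3.
y₂ = 10.3 × 0.881 = 9.05 m.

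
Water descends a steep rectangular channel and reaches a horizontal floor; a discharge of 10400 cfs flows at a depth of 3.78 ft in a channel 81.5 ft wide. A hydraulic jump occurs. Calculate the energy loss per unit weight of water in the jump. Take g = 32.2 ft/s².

q = Q/b = 10400/81.5 = 128 ft²/s; V₁ = q/y₁ = 33.8 ft/s. Fr₁ = V₁/√(g·y₁) = 3.06.
By Bélanger, y₂/y₁ = ½[√(1 + 8Fr₁²) − 1] = ½[√75.90 − 1] = 3.86.
y₂ = 3.86 × 3.78 = 14.6 ft.
V₂ = q/y₂ = 128/14.6 = 8.75 ft/s. E₁ = y₁ + V₁²/2g = 21.5 ft; E₂ = y₂ + V₂²/2g = 15.8 ft. ΔE = E₁ − E₂ = 5.71 ft.

ΔE = 5.71 ft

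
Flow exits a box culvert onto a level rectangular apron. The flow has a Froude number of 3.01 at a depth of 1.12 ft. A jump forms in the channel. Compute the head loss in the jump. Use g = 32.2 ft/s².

ΔE = 1.60 ft

Fr₁ = 3.01 (given).
By Bélanger, y₂/y₁ = ½[√(1 + 8Fr₁²) − 1] = ½[√73.48 − 1] = 3.79.
y₂ = 3.79 × 1.12 = 4.24 ft.
Head loss: ΔE = (y₂ − y₁)³/(4y₁y₂) = (4.24 − 1.12)³/(4×1.12×4.24) = 30.4/19.0 = 1.60 ft.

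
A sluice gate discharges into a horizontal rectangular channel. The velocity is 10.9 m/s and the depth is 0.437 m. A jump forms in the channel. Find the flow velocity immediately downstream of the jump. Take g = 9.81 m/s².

V₂ = 1.57 m/s

Fr₁ = V₁/√(g·y₁) = 10.9/√(9.81×0.437) = 5.26.
By Bélanger, y₂/y₁ = ½[√(1 + 8Fr₁²) − 1] = ½[√222.7 − 1] = 6.96.
y₂ = 6.96 × 0.437 = 3.04 m.
q = V₁·y₁ = 10.9 × 0.437 = 4.76 m²/s.
V₂ = q/y₂ = 4.76/3.04 = 1.57 m/s.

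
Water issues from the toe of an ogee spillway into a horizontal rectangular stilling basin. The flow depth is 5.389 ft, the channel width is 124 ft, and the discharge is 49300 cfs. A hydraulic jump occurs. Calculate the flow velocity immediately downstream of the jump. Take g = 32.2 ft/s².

q = Q/b = 49300/124 = 397.6 ft²/s; V₁ = q/y₁ = 73.78 ft/s. Fr₁ = V₁/√(g·y₁) = 5.601.
By Bélanger, y₂/y₁ = ½[√(1 + 8Fr₁²) − 1] = ½[√251.93 − 1] = 7.436.
y₂ = 7.436 × 5.389 = 40.07 ft.
V₂ = q/y₂ = 397.6/40.07 = 9.921 ft/s.

V₂ = 9.921 ft/s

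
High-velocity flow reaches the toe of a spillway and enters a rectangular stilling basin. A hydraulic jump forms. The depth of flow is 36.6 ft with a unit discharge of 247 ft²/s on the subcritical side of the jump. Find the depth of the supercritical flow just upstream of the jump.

y₁ = 2.64 ft

V₂ = q/y₂ = 247/36.6 = 6.75 ft/s; Fr₂ = V₂/√(g·y₂) = 0.197.
Since the conjugate-depth ratio holds either way, y₁/y₂ = ½[√(1 + 8Fr₂²) − 1] = ½[√1.309 − 1] = 0.0721.
y₁ = 0.0721 × 36.6 = 2.64 ft.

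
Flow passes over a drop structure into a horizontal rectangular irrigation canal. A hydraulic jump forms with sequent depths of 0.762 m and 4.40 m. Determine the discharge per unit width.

For a rectangular channel the momentum equation gives q² = ½·g·y₁·y₂·(y₁ + y₂) = ½×9.81×0.762×4.40×5.16 = 84.9.
q = √84.9 = 9.21 m²/s.

q = 9.21 m²/s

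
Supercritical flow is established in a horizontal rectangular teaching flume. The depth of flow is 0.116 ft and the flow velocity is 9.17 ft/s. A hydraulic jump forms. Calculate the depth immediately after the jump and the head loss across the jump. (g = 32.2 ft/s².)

y₂ = 0.723 ft; ΔE = 0.666 ft

Fr₁ = V₁/√(g·y₁) = 9.17/√(32.2×0.116) = 4.74.
Bélanger equation: y₂/y₁ = ½[√(1 + 8Fr₁²) − 1] = ½[√181.1 − 1] = 6.23.
y₂ = 6.23 × 0.116 = 0.723 ft.
Head loss: ΔE = (y₂ − y₁)³/(4y₁y₂) = (0.723 − 0.116)³/(4×0.116×0.723) = 0.223/0.335 = 0.666 ft.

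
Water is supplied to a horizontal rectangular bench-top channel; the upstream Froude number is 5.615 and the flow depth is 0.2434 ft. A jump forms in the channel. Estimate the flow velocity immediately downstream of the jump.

Fr₁ = 5.615 (given).
Sequent-depth ratio: y₂/y₁ = ½[√(1 + 8Fr₁²) − 1] = ½[√253.23 − 1] = 7.457.
y₂ = 7.457 × 0.2434 = 1.815 ft.
V₁ = Fr₁·√(g·y₁) = 5.615×√(32.2×0.2434) = 15.72 ft/s; q = V₁·y₁ = 3.826 ft²/s.
V₂ = q/y₂ = 3.826/1.815 = 2.108 ft/s.

V₂ = 2.108 ft/s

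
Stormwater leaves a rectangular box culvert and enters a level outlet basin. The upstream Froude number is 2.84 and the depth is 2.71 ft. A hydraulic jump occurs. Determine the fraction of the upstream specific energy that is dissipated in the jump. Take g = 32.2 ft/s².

ΔE/E₁ = 0.231 (23.1%)

Fr₁ = 2.84 (given).
Sequent-depth ratio: y₂/y₁ = ½[√(1 + 8Fr₁²) − 1] = ½[√65.52 − 1] = 3.55.
y₂ = 3.55 × 2.71 = 9.61 ft.
E₁ = y₁(1 + Fr₁²/2) = 2.71×(1 + 2.84²/2) = 13.6 ft. ΔE = (y₂ − y₁)³/(4y₁y₂) = 3.16 ft. ΔE/E₁ = 3.16/13.6 = 0.231.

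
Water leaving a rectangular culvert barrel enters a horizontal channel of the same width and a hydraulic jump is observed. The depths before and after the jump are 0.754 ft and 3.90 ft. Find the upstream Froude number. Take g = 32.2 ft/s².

For a rectangular channel the momentum equation gives q² = ½·g·y₁·y₂·(y₁ + y₂) = ½×32.2×0.754×3.90×4.65 = 220.
q = √220 = 14.8 ft²/s.
V₁ = q/y₁ = 19.7 ft/s; Fr₁ = V₁/√(g·y₁) = 4.00.

Fr₁ = 4.00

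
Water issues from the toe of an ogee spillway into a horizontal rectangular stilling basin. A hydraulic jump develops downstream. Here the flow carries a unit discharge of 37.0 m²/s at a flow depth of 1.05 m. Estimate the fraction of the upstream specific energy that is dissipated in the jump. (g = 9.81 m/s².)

V₁ = q/y₁ = 37.0/1.05 = 35.2 m/s. Fr₁ = V₁/√(g·y₁) = 35.2/√(9.81×1.05) = 11.0.
Bélanger equation: y₂/y₁ = ½[√(1 + 8Fr₁²) − 1] = ½[√965.4 − 1] = 15.0.
y₂ = 15.0 × 1.05 = 15.8 m.
E₁ = y₁ + V₁²/2g = 64.3 m. ΔE = (y₂ − y₁)³/(4y₁y₂) = 48.3 m. ΔE/E₁ = 48.3/64.3 = 0.750.

ΔE/E₁ = 0.750 (75.0%)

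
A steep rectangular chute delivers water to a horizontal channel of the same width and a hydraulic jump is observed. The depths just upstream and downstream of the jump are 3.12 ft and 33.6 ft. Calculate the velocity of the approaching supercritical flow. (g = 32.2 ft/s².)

For a rectangular channel the momentum equation gives q² = ½·g·y₁·y₂·(y₁ + y₂) = ½×32.2×3.12×33.6×36.7 = 61976.
q = √61976 = 249 ft²/s.
V₁ = q/y₁ = 249/3.12 = 79.8 ft/s.

V₁ = 79.8 ft/s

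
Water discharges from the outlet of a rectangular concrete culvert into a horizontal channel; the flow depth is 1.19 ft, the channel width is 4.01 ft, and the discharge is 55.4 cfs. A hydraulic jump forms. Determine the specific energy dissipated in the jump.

q = Q/b = 55.4/4.01 = 13.8 ft²/s; V₁ = q/y₁ = 11.6 ft/s. Fr₁ = V₁/√(g·y₁) = 1.88.
From the momentum equation for a rectangular channel, y₂/y₁ = ½[√(1 + 8Fr₁²) − 1] = ½[√29.14 − 1] = 2.20.
y₂ = 2.20 × 1.19 = 2.62 ft.
V₂ = q/y₂ = 13.8/2.62 = 5.28 ft/s. E₁ = y₁ + V₁²/2g = 3.28 ft; E₂ = y₂ + V₂²/2g = 3.05 ft. ΔE = E₁ − E₂ = 0.233 ft.

ΔE = 0.233 ft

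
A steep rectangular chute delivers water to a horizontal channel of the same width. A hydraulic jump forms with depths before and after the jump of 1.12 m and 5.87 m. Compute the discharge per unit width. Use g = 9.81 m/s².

For a rectangular channel the momentum equation gives q² = ½·g·y₁·y₂·(y₁ + y₂) = ½×9.81×1.12×5.87×6.99 = 225.
q = √225 = 15.0 m²/s.

q = 15.0 m²/s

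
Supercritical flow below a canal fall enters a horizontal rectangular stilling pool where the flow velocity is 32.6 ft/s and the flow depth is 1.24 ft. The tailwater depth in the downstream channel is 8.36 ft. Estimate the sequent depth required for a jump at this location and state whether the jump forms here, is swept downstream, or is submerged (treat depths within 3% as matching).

Fr₁ = V₁/√(g·y₁) = 32.6/√(32.2×1.24) = 5.16.
By Bélanger, y₂/y₁ = ½[√(1 + 8Fr₁²) − 1] = ½[√213.9 − 1] = 6.81.
y₂ = 6.81 × 1.24 = 8.45 ft.
Tailwater y_tw = 8.36 ft: y_tw ≈ y₂, so the jump forms here.

y₂ = 8.45 ft; the jump forms here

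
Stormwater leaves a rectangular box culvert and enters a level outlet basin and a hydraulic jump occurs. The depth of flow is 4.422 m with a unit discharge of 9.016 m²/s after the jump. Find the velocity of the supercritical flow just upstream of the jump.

V₁ = 12.39 m/s

V₂ = q/y₂ = 9.016/4.422 = 2.039 m/s; Fr₂ = V₂/√(g·y₂) = 0.3096.
The Bélanger relation is symmetric: y₁/y₂ = ½[√(1 + 8Fr₂²) − 1] = ½[√1.7666 − 1] = 0.1646.
y₁ = 0.1646 × 4.422 = 0.7278 m.
V₁ = q/y₁ = 9.016/0.7278 = 12.39 m/s.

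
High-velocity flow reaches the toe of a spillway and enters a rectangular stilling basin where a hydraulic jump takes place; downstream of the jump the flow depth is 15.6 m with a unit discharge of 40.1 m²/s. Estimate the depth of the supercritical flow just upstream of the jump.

V₂ = q/y₂ = 40.1/15.6 = 2.57 m/s; Fr₂ = V₂/√(g·y₂) = 0.208.
Since the conjugate-depth ratio holds either way, y₁/y₂ = ½[√(1 + 8Fr₂²) − 1] = ½[√1.345 − 1] = 0.0800.
y₁ = 0.0800 × 15.6 = 1.25 m.

y₁ = 1.25 m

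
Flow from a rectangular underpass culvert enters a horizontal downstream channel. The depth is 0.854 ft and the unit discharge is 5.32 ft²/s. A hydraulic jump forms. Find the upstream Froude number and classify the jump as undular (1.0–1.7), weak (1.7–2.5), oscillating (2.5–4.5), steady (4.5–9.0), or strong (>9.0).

V₁ = q/y₁ = 5.32/0.854 = 6.23 ft/s. Fr₁ = V₁/√(g·y₁) = 6.23/√(32.2×0.854) = 1.19.
Fr₁ = 1.19 lies in the undular range.

Fr₁ = 1.19; undular jump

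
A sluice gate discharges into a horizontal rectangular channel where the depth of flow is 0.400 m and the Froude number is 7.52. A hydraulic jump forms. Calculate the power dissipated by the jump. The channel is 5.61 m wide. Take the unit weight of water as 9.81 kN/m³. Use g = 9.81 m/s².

P = 2473 kW

Fr₁ = 7.52 (given).
Bélanger equation: y₂/y₁ = ½[√(1 + 8Fr₁²) − 1] = ½[√453.4 − 1] = 10.1.
y₂ = 10.1 × 0.400 = 4.06 m.
V₁ = Fr₁·√(g·y₁) = 7.52×√(9.81×0.400) = 14.9 m/s; q = V₁·y₁ = 5.96 m²/s. V₂ = q/y₂ = 5.96/4.06 = 1.47 m/s. E₁ = y₁ + V₁²/2g = 11.7 m; E₂ = y₂ + V₂²/2g = 4.17 m. ΔE = E₁ − E₂ = 7.54 m.
Q = q·b = 5.96 × 5.61 = 33.4 m³/s. P = γ·Q·ΔE = 9.81 × 33.4 × 7.54 = 2473 kW.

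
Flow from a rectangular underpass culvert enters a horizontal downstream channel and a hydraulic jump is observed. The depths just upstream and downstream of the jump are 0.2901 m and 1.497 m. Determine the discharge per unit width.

q = 1.951 m²/s

For a rectangular channel the momentum equation gives q² = ½·g·y₁·y₂·(y₁ + y₂) = ½×9.81×0.2901×1.497×1.787 = 3.807.
q = √3.807 = 1.951 m²/s.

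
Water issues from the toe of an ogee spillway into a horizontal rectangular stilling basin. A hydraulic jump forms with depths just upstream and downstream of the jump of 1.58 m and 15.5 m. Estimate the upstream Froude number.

Fr₁ = 7.28

For a rectangular channel the momentum equation gives q² = ½·g·y₁·y₂·(y₁ + y₂) = ½×9.81×1.58×15.5×17.1 = 2052.
q = √2052 = 45.3 m²/s.
V₁ = q/y₁ = 28.7 m/s; Fr₁ = V₁/√(g·y₁) = 7.28.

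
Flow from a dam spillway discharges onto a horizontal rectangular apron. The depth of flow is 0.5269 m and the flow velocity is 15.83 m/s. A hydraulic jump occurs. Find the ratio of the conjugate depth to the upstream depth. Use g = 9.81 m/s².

Fr₁ = V₁/√(g·y₁) = 15.83/√(9.81×0.5269) = 6.963.
From the momentum equation for a rectangular channel, y₂/y₁ = ½[√(1 + 8Fr₁²) − 1] = ½[√388.84 − 1] = 9.360.

y₂/y₁ = 9.360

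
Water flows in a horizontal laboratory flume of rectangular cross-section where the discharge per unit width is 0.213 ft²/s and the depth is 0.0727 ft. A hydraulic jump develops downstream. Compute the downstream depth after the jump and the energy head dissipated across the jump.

V₁ = q/y₁ = 0.213/0.0727 = 2.93 ft/s. Fr₁ = V₁/√(g·y₁) = 2.93/√(32.2×0.0727) = 1.91.
From the momentum equation for a rectangular channel, y₂/y₁ = ½[√(1 + 8Fr₁²) − 1] = ½[√30.34 − 1] = 2.25.
y₂ = 2.25 × 0.0727 = 0.164 ft.
Head loss: ΔE = (y₂ − y₁)³/(4y₁y₂) = (0.164 − 0.0727)³/(4×0.0727×0.164) = 0.000757/0.0476 = 0.0159 ft.

y₂ = 0.164 ft; ΔE = 0.0159 ft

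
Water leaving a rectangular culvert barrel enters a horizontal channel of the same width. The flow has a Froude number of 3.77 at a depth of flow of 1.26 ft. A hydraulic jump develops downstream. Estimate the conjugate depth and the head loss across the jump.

y₂ = 6.12 ft; ΔE = 3.72 ft

Fr₁ = 3.77 (given).
Conjugate-depth relation: y₂/y₁ = ½[√(1 + 8Fr₁²) − 1] = ½[√114.7 − 1] = 4.85.
y₂ = 4.85 × 1.26 = 6.12 ft.
Head loss: ΔE = (y₂ − y₁)³/(4y₁y₂) = (6.12 − 1.26)³/(4×1.26×6.12) = 115/30.8 = 3.72 ft.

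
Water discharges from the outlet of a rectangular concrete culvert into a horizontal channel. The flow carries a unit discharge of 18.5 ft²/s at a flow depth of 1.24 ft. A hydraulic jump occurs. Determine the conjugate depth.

V₁ = q/y₁ = 18.5/1.24 = 14.9 ft/s. Fr₁ = V₁/√(g·y₁) = 14.9/√(32.2×1.24) = 2.36.
From the momentum equation for a rectangular channel, y₂/y₁ = ½[√(1 + 8Fr₁²) − 1] = ½[√45.60 − 1] = 2.88.
y₂ = 2.88 × 1.24 = 3.57 ft.

y₂ = 3.57 ft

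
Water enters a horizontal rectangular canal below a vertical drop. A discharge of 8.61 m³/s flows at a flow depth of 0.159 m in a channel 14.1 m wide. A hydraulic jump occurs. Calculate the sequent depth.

q = Q/b = 8.61/14.1 = 0.611 m²/s; V₁ = q/y₁ = 3.84 m/s. Fr₁ = V₁/√(g·y₁) = 3.08.
Conjugate-depth relation: y₂/y₁ = ½[√(1 + 8Fr₁²) − 1] = ½[√76.65 − 1] = 3.88.
y₂ = 3.88 × 0.159 = 0.617 m.

y₂ = 0.617 m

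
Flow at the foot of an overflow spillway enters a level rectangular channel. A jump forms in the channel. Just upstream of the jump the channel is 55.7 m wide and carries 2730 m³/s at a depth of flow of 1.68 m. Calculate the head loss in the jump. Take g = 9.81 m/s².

ΔE = 28.3 m

q = Q/b = 2730/55.7 = 49.0 m²/s; V₁ = q/y₁ = 29.2 m/s. Fr₁ = V₁/√(g·y₁) = 7.19.
Conjugate-depth relation: y₂/y₁ = ½[√(1 + 8Fr₁²) − 1] = ½[√414.2 − 1] = 9.68.
y₂ = 9.68 × 1.68 = 16.3 m.
Head loss: ΔE = (y₂ − y₁)³/(4y₁y₂) = (16.3 − 1.68)³/(4×1.68×16.3) = 3096/109 = 28.3 m.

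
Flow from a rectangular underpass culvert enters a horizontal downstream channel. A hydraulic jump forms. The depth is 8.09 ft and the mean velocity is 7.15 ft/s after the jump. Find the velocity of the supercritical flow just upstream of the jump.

V₁ = 23.7 ft/s

Fr₂ = V₂/√(g·y₂) = 7.15/√(32.2×8.09) = 0.443.
Since the conjugate-depth ratio holds either way, y₁/y₂ = ½[√(1 + 8Fr₂²) − 1] = ½[√2.570 − 1] = 0.302.
y₁ = 0.302 × 8.09 = 2.44 ft.
V₁ = q/y₁ = 57.8/2.44 = 23.7 ft/s.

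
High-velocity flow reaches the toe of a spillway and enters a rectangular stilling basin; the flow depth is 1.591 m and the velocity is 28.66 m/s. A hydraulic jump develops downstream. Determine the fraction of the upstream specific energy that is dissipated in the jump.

Fr₁ = V₁/√(g·y₁) = 28.66/√(9.81×1.591) = 7.254.
Conjugate-depth relation: y₂/y₁ = ½[√(1 + 8Fr₁²) − 1] = ½[√422.02 − 1] = 9.772.
y₂ = 9.772 × 1.591 = 15.55 m.
E₁ = y₁ + V₁²/2g = 43.46 m. ΔE = (y₂ − y₁)³/(4y₁y₂) = 27.47 m. ΔE/E₁ = 27.47/43.46 = 0.632.

ΔE/E₁ = 0.632 (63.2%)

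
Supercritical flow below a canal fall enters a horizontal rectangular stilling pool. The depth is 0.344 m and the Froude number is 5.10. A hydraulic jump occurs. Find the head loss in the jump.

ΔE = 2.40 m

Fr₁ = 5.10 (given).
Conjugate-depth relation: y₂/y₁ = ½[√(1 + 8Fr₁²) − 1] = ½[√209.1 − 1] = 6.73.
y₂ = 6.73 × 0.344 = 2.32 m.
Head loss: ΔE = (y₂ − y₁)³/(4y₁y₂) = (2.32 − 0.344)³/(4×0.344×2.32) = 7.66/3.19 = 2.40 m.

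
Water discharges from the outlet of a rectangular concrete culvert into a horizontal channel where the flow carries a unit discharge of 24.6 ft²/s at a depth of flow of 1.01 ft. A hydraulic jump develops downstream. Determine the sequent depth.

V₁ = q/y₁ = 24.6/1.01 = 24.4 ft/s. Fr₁ = V₁/√(g·y₁) = 24.4/√(32.2×1.01) = 4.27.
Conjugate-depth relation: y₂/y₁ = ½[√(1 + 8Fr₁²) − 1] = ½[√146.9 − 1] = 5.56.
y₂ = 5.56 × 1.01 = 5.62 ft.

y₂ = 5.62 ft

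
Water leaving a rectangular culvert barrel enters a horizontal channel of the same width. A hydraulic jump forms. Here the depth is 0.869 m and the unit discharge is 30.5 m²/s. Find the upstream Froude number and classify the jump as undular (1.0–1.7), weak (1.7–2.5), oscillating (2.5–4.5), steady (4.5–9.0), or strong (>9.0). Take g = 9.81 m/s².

V₁ = q/y₁ = 30.5/0.869 = 35.1 m/s. Fr₁ = V₁/√(g·y₁) = 35.1/√(9.81×0.869) = 12.0.
Fr₁ = 12.0 lies in the strong range.

Fr₁ = 12.0; strong jump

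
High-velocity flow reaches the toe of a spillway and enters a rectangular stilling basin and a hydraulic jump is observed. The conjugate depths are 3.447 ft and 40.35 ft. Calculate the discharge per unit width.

q = 313.2 ft²/s

For a rectangular channel the momentum equation gives q² = ½·g·y₁·y₂·(y₁ + y₂) = ½×32.2×3.447×40.35×43.80 = 98074.
q = √98074 = 313.2 ft²/s.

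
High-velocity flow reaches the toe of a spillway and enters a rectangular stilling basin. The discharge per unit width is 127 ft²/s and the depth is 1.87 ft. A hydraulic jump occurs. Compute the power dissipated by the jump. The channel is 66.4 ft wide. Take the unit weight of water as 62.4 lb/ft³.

V₁ = q/y₁ = 127/1.87 = 67.9 ft/s. Fr₁ = V₁/√(g·y₁) = 67.9/√(32.2×1.87) = 8.75.
By Bélanger, y₂/y₁ = ½[√(1 + 8Fr₁²) − 1] = ½[√613.8 − 1] = 11.9.
y₂ = 11.9 × 1.87 = 22.2 ft.
Head loss: ΔE = (y₂ − y₁)³/(4y₁y₂) = (22.2 − 1.87)³/(4×1.87×22.2) = 8439/166 = 50.8 ft.
Q = q·b = 127 × 66.4 = 8433 cfs. P = γ·Q·ΔE/550 = 62.4 × 8433 × 50.8 / 550 = 48559 hp.

P = 48559 hp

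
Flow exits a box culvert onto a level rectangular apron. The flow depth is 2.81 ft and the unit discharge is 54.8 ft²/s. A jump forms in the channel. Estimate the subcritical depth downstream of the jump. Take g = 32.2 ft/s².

y₂ = 6.86 ft

V₁ = q/y₁ = 54.8/2.81 = 19.5 ft/s. Fr₁ = V₁/√(g·y₁) = 19.5/√(32.2×2.81) = 2.05.
Conjugate-depth relation: y₂/y₁ = ½[√(1 + 8Fr₁²) − 1] = ½[√34.63 − 1] = 2.44.
y₂ = 2.44 × 2.81 = 6.86 ft.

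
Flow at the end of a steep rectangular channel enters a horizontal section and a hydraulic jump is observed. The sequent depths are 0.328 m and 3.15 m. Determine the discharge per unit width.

q = 4.20 m²/s

For a rectangular channel the momentum equation gives q² = ½·g·y₁·y₂·(y₁ + y₂) = ½×9.81×0.328×3.15×3.48 = 17.6.
q = √17.6 = 4.20 m²/s.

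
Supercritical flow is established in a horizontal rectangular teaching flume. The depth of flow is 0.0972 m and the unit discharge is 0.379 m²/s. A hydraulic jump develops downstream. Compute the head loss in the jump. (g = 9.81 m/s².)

V₁ = q/y₁ = 0.379/0.0972 = 3.90 m/s. Fr₁ = V₁/√(g·y₁) = 3.90/√(9.81×0.0972) = 3.99.
By Bélanger, y₂/y₁ = ½[√(1 + 8Fr₁²) − 1] = ½[√128.6 − 1] = 5.17.
y₂ = 5.17 × 0.0972 = 0.502 m.
Head loss: ΔE = (y₂ − y₁)³/(4y₁y₂) = (0.502 − 0.0972)³/(4×0.0972×0.502) = 0.0665/0.195 = 0.341 m.

ΔE = 0.341 m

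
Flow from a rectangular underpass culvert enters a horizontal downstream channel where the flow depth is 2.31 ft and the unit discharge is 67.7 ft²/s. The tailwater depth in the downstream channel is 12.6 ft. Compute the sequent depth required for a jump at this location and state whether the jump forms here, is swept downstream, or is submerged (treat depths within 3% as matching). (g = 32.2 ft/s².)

y₂ = 10.0 ft; the jump is submerged

V₁ = q/y₁ = 67.7/2.31 = 29.3 ft/s. Fr₁ = V₁/√(g·y₁) = 29.3/√(32.2×2.31) = 3.40.
Conjugate-depth relation: y₂/y₁ = ½[√(1 + 8Fr₁²) − 1] = ½[√93.38 − 1] = 4.33.
y₂ = 4.33 × 2.31 = 10.0 ft.
Tailwater y_tw = 12.6 ft: y_tw > y₂, so the jump is submerged.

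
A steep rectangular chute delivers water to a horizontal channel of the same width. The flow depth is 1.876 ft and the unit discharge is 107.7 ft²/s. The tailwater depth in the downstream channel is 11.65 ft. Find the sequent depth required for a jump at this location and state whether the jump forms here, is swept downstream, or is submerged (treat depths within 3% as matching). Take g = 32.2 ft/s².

V₁ = q/y₁ = 107.7/1.876 = 57.41 ft/s. Fr₁ = V₁/√(g·y₁) = 57.41/√(32.2×1.876) = 7.386.
By Bélanger, y₂/y₁ = ½[√(1 + 8Fr₁²) − 1] = ½[√437.48 − 1] = 9.958.
y₂ = 9.958 × 1.876 = 18.68 ft.
Tailwater y_tw = 11.65 ft: y_tw < y₂, so the jump is swept downstream.

y₂ = 18.68 ft; the jump is swept downstream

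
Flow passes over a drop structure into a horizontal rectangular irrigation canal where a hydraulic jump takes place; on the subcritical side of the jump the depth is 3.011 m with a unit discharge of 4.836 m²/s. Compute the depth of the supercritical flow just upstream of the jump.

V₂ = q/y₂ = 4.836/3.011 = 1.606 m/s; Fr₂ = V₂/√(g·y₂) = 0.2955.
From the momentum equation (using Fr₂), y₁/y₂ = ½[√(1 + 8Fr₂²) − 1] = ½[√1.6987 − 1] = 0.1517.
y₁ = 0.1517 × 3.011 = 0.4567 m.

y₁ = 0.4567 m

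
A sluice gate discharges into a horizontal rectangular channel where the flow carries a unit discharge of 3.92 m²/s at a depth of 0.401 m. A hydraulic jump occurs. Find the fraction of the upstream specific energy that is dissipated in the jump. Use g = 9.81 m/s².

ΔE/E₁ = 0.485 (48.5%)

V₁ = q/y₁ = 3.92/0.401 = 9.78 m/s. Fr₁ = V₁/√(g·y₁) = 9.78/√(9.81×0.401) = 4.93.
By Bélanger, y₂/y₁ = ½[√(1 + 8Fr₁²) − 1] = ½[√195.3 − 1] = 6.49.
y₂ = 6.49 × 0.401 = 2.60 m.
E₁ = y₁ + V₁²/2g = 5.27 m. ΔE = (y₂ − y₁)³/(4y₁y₂) = 2.55 m. ΔE/E₁ = 2.55/5.27 = 0.485.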